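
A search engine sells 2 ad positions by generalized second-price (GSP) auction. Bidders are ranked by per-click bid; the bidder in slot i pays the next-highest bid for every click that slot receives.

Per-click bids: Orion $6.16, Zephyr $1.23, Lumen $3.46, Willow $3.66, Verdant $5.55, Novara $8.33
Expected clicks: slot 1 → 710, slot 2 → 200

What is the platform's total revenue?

Sorting advertisers: $8.33 (Novara) > $6.16 (Orion) > $5.55 (Verdant) > …
Slot 1: Novara pays $6.16 × 710 = $4373.60
Slot 2: Orion pays $5.55 × 200 = $1110.00
Total = $5483.60

Total revenue: $5483.60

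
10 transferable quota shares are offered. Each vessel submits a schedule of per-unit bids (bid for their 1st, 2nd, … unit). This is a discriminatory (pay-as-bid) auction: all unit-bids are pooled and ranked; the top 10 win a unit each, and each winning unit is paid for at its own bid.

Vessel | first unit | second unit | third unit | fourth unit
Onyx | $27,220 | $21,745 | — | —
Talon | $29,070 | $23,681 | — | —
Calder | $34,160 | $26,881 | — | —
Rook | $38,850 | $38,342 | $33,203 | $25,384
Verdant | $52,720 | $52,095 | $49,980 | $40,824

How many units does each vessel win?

Calder 1, Onyx 1, Rook 3, Talon 1, Verdant 4

Merging the schedules and taking the best 10: 52,720 (Verdant-1), 52,095 (Verdant-2), 49,980 (Verdant-3), 40,824 (Verdant-4), 38,850 (Rook-1), 38,342 (Rook-2), 34,160 (Calder-1), 33,203 (Rook-3), 29,070 (Talon-1), 27,220 (Onyx-1)
Next rejected bid: $26,881 (not a price — pay-as-bid).
Allocation: Calder 1, Onyx 1, Rook 3, Talon 1, Verdant 4.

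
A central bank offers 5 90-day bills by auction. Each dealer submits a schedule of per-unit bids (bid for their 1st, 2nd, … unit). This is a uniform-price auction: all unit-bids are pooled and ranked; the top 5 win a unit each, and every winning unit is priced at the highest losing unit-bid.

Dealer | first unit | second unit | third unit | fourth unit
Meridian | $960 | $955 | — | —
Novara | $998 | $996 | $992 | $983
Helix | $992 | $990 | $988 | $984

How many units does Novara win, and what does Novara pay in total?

Novara: 3 units, pays $2,964

All unit-bids, highest first — top 5: 998 (Novara-1), 996 (Novara-2), 992 (Novara-3), 992 (Helix-1), 990 (Helix-2)
The (k+1)-th unit-bid is $988.
Novara wins 3 unit(s) at $988 each.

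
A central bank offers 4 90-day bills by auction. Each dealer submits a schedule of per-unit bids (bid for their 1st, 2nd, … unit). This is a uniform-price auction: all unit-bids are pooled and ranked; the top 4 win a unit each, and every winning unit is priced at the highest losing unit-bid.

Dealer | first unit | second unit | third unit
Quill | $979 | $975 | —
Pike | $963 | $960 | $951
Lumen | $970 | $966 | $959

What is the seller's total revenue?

Total revenue: $3,852

Merging the schedules and taking the best 4: 979 (Quill-1), 975 (Quill-2), 970 (Lumen-1), 966 (Lumen-2)
The (k+1)-th unit-bid is $963.
Allocation: Lumen 2, Quill 2. Every unit priced at $963.
Revenue = 4 × 963 = $3,852.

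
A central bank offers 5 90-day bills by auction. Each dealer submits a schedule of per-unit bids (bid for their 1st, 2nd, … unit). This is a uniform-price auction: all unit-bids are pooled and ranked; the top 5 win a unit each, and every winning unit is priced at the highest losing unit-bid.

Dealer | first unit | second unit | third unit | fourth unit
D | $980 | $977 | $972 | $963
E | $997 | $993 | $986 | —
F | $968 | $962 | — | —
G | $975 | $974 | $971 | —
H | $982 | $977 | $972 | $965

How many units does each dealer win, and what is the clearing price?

D 1, E 3, H 1; clearing price $977

Pooled unit-bids ranked (top 5): 997 (E-1), 993 (E-2), 986 (E-3), 982 (H-1), 980 (D-1)
The (k+1)-th unit-bid is $977.
Allocation: D 1, E 3, H 1.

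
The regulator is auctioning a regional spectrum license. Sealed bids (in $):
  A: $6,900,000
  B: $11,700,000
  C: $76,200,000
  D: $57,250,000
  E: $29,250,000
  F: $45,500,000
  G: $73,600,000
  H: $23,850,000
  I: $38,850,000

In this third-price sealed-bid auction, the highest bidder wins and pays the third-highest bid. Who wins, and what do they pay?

C pays $57,250,000

Sorting bids: 76,200,000 (C) > 73,600,000 (G) > 57,250,000 (D) > 45,500,000 (F) > 38,850,000 (I) > 29,250,000 (E) > …
C wins; payment is bid #3 in the ranking = $57,250,000.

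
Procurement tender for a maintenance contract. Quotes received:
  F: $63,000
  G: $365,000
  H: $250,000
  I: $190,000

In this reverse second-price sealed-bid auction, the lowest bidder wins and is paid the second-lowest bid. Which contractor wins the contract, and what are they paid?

Sorting bids: 63,000 (F) < 190,000 (I) < 250,000 (H) < 365,000 (G)
F is lowest; is paid the second-lowest bid, $190,000.

F is paid $190,000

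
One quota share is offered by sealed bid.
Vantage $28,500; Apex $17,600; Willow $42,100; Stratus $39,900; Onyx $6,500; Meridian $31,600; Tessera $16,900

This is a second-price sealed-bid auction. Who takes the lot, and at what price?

Rule: the highest bidder wins and pays the second-highest bid.
Sorting bids: 42,100 (Willow) > 39,900 (Stratus) > 31,600 (Meridian) > 28,500 (Vantage) > 17,600 (Apex) > 16,900 (Tessera) > …
Willow wins with the highest bid; price is set by the runner-up at $39,900.

Willow pays $39,900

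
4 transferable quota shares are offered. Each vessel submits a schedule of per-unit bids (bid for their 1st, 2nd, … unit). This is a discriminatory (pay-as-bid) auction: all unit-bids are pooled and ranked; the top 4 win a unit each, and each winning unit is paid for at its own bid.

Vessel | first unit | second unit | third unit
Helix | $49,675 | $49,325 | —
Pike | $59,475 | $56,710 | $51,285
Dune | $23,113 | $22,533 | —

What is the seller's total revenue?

Merging the schedules and taking the best 4: 59,475 (Pike-1), 56,710 (Pike-2), 51,285 (Pike-3), 49,675 (Helix-1)
Next rejected bid: $49,325 (not a price — pay-as-bid).
Each winning unit pays its own bid.
Revenue = 59,475 + 56,710 + 51,285 + 49,675 = $217,145.

Total revenue: $217,145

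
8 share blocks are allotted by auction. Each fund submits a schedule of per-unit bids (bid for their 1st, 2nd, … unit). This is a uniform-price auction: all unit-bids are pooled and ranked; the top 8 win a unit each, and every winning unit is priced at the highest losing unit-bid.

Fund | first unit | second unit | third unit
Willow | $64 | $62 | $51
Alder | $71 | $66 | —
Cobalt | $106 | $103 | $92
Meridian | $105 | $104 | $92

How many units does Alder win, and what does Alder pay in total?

Alder: 2 units, pays $128

Pooled unit-bids ranked (top 8): 106 (Cobalt-1), 105 (Meridian-1), 104 (Meridian-2), 103 (Cobalt-2), 92 (Cobalt-3), 92 (Meridian-3), 71 (Alder-1), 66 (Alder-2)
The (k+1)-th unit-bid is $64.
Alder wins 2 unit(s) at $64 each.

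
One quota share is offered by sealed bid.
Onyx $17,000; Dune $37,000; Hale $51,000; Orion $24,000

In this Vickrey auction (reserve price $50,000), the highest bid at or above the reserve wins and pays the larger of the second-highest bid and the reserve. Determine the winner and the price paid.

Hale pays $50,000

Bids in order: 51,000 (Hale) > 37,000 (Dune) > 24,000 (Orion) > 17,000 (Onyx)
Hale has the top bid at or above the reserve ($51,000).
Second-highest bid $37,000 is below the reserve $50,000, so the reserve binds → payment $50,000.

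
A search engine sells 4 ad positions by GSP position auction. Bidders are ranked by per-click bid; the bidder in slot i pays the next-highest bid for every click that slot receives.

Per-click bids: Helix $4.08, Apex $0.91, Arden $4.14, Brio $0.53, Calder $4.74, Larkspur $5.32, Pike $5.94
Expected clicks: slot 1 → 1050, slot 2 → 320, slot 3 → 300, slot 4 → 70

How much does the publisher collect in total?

Total revenue: $8630.40

Ranked by bid: $5.94 (Pike) > $5.32 (Larkspur) > $4.74 (Calder) > $4.14 (Arden) > $4.08 (Helix) > …
Slot 1: Pike pays $5.32 × 1050 = $5586.00
Slot 2: Larkspur pays $4.74 × 320 = $1516.80
Slot 3: Calder pays $4.14 × 300 = $1242.00
Slot 4: Arden pays $4.08 × 70 = $285.60
Total = $8630.40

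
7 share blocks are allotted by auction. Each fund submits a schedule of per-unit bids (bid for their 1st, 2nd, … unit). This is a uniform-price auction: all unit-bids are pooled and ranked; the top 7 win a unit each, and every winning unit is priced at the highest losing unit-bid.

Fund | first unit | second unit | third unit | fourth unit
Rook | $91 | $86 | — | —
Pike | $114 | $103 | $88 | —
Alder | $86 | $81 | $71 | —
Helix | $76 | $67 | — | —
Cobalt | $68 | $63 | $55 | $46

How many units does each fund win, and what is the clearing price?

Alder 2, Pike 3, Rook 2; clearing price $76

Merging the schedules and taking the best 7: 114 (Pike-1), 103 (Pike-2), 91 (Rook-1), 88 (Pike-3), 86 (Rook-2), 86 (Alder-1), 81 (Alder-2)
First bid not allocated: $76.
Allocation: Alder 2, Pike 3, Rook 2.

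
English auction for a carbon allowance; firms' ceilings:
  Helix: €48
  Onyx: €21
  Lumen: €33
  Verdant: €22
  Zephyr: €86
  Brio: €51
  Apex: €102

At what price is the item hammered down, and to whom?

Apex wins at €86

Open ascending-bid auction: the price rises until one bidder remains; the winner pays the price at which the last rival dropped out.
Sorting limits: 102 (Apex) > 86 (Zephyr) > 51 (Brio) > 48 (Helix) > 33 (Lumen) > 22 (Verdant) > …
Zephyr is the last rival to drop out, at €86; Apex remains and wins at that price.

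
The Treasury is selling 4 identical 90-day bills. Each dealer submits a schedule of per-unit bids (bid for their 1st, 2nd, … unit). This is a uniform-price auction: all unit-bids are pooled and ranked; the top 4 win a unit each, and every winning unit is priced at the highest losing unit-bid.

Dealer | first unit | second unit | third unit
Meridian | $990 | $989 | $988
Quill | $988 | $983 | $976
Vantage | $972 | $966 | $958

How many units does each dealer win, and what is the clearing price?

Meridian 3, Quill 1; clearing price $983

Merging the schedules and taking the best 4: 990 (Meridian-1), 989 (Meridian-2), 988 (Meridian-3), 988 (Quill-1)
First bid not allocated: $983.
Allocation: Meridian 3, Quill 1.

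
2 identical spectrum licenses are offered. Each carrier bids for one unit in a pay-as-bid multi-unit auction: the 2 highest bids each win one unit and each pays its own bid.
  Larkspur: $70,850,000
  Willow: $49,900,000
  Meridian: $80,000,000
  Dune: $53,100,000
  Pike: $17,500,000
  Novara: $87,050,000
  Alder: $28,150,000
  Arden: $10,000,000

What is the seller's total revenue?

Sorting: 87,050,000 (Novara), 80,000,000 (Meridian), 70,850,000 (Larkspur), 53,100,000 (Dune), …
Winners (2 units): Novara, Meridian.
Total revenue = 87,050,000 + 80,000,000 = $167,050,000.

Total revenue: $167,050,000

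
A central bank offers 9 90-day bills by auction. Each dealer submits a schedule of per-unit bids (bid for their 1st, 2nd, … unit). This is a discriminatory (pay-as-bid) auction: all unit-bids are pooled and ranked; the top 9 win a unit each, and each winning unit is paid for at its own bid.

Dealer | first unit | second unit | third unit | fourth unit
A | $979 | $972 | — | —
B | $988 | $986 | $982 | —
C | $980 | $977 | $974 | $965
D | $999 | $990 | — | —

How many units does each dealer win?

All unit-bids, highest first — top 9: 999 (D-1), 990 (D-2), 988 (B-1), 986 (B-2), 982 (B-3), 980 (C-1), 979 (A-1), 977 (C-2), 974 (C-3)
Next rejected bid: $972 (not a price — pay-as-bid).
Allocation: A 1, B 3, C 3, D 2.

A 1, B 3, C 3, D 2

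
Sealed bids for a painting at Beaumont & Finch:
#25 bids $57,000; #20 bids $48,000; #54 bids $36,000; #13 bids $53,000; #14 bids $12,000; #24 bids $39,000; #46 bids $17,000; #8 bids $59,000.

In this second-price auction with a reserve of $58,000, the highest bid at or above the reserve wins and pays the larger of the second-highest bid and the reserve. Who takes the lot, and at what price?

Bids in order: 59,000 (#8) > 57,000 (#25) > 53,000 (#13) > 48,000 (#20) > 39,000 (#24) > 36,000 (#54) > …
Highest eligible bid: #8 at $59,000.
max(second-highest $57,000, reserve $58,000) = $58,000.

#8 pays $58,000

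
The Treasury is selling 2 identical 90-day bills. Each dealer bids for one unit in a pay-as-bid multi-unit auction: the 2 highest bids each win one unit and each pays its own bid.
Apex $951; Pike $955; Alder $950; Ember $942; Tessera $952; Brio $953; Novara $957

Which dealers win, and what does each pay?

Bids ranked high→low: 957 (Novara), 955 (Pike), 953 (Brio), 952 (Tessera), …
The 2 highest are Novara, Pike.
Each winner pays its own bid: Novara $957, Pike $955.

Novara $957, Pike $955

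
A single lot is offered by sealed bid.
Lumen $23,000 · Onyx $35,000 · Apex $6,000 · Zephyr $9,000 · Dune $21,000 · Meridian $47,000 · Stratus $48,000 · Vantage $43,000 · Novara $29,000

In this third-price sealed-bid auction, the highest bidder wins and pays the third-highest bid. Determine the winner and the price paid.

Stratus pays $43,000

Rule: the highest bidder wins and pays the third-highest bid.
Bids ranked: 48,000 (Stratus) > 47,000 (Meridian) > 43,000 (Vantage) > 35,000 (Onyx) > 29,000 (Novara) > 23,000 (Lumen) > …
Stratus wins; payment is bid #3 in the ranking = $43,000.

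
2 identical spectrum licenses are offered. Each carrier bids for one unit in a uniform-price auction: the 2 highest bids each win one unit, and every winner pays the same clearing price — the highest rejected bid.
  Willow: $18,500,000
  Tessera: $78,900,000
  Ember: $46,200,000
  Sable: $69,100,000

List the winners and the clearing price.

Bids ranked high→low: 78,900,000 (Tessera), 69,100,000 (Sable), 46,200,000 (Ember), 18,500,000 (Willow)
Winners (2 units): Tessera, Sable.
Highest unsuccessful bid: $46,200,000 → clearing price.

Tessera, Sable; each pays $46,200,000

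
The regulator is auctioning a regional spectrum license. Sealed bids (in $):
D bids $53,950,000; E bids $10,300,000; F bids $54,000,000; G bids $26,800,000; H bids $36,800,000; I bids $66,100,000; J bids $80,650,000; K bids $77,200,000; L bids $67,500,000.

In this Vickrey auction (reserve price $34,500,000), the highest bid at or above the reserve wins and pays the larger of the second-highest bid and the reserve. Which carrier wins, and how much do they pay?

J pays $77,200,000

Bids in order: 80,650,000 (J) > 77,200,000 (K) > 67,500,000 (L) > 66,100,000 (I) > 54,000,000 (F) > 53,950,000 (D) > …
Highest eligible bid: J at $80,650,000.
max(second-highest $77,200,000, reserve $34,500,000) = $77,200,000; the reserve does not bind.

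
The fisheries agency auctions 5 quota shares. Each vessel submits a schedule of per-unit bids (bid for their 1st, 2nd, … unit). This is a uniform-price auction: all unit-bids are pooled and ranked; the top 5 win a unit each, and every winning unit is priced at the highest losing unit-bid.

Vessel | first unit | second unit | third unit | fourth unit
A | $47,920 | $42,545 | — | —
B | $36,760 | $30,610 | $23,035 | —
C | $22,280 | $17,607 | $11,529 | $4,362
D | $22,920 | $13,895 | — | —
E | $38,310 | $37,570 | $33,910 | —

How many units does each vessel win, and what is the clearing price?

A 2, B 1, E 2; clearing price $33,910

Pooled unit-bids ranked (top 5): 47,920 (A-1), 42,545 (A-2), 38,310 (E-1), 37,570 (E-2), 36,760 (B-1)
The (k+1)-th unit-bid is $33,910.
Allocation: A 2, B 1, E 2.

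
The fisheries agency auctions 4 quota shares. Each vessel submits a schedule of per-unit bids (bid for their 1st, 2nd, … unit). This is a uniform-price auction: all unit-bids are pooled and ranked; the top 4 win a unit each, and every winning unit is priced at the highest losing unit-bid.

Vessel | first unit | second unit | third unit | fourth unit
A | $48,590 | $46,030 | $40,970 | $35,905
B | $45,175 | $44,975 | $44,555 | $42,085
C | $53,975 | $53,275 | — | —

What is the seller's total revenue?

Merging the schedules and taking the best 4: 53,975 (C-1), 53,275 (C-2), 48,590 (A-1), 46,030 (A-2)
The (k+1)-th unit-bid is $45,175.
Allocation: A 2, C 2. Every unit priced at $45,175.
Revenue = 4 × 45,175 = $180,700.

Total revenue: $180,700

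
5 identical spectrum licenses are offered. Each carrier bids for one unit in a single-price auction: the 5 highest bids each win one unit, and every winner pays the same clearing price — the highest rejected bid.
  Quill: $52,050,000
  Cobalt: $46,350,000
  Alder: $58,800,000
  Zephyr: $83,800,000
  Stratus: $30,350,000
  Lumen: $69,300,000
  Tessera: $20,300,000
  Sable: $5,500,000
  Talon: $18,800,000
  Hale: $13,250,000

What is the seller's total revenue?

Ordering the bids: 83,800,000 (Zephyr), 69,300,000 (Lumen), 58,800,000 (Alder), 52,050,000 (Quill), 46,350,000 (Cobalt), 30,350,000 (Stratus), 20,300,000 (Tessera), …
Winners (5 units): Zephyr, Lumen, Alder, Quill, Cobalt.
Highest unsuccessful bid: $30,350,000 → clearing price.
Total revenue = 5 × $30,350,000 = $151,750,000.

Total revenue: $151,750,000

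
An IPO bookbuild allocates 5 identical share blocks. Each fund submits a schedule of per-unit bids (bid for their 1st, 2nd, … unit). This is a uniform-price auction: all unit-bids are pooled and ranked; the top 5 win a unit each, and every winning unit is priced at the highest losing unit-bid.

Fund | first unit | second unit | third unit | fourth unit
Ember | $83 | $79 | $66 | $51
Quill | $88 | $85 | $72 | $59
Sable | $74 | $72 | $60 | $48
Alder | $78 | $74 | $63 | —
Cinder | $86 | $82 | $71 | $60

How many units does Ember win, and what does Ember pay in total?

Pooled unit-bids ranked (top 5): 88 (Quill-1), 86 (Cinder-1), 85 (Quill-2), 83 (Ember-1), 82 (Cinder-2)
The (k+1)-th unit-bid is $79.
Ember wins 1 unit(s) at $79 each.

Ember: 1 unit, pays $79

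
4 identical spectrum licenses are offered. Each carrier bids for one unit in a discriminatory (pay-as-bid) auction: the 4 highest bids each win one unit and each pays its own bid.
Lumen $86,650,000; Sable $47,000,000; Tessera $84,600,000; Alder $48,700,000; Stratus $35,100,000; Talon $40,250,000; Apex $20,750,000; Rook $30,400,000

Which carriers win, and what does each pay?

Lumen $86,650,000, Tessera $84,600,000, Alder $48,700,000, Sable $47,000,000

Sorting: 86,650,000 (Lumen), 84,600,000 (Tessera), 48,700,000 (Alder), 47,000,000 (Sable), 40,250,000 (Talon), 35,100,000 (Stratus), …
Top 4: Lumen, Tessera, Alder, Sable.
Each winner pays its own bid: Lumen $86,650,000, Tessera $84,600,000, Alder $48,700,000, Sable $47,000,000.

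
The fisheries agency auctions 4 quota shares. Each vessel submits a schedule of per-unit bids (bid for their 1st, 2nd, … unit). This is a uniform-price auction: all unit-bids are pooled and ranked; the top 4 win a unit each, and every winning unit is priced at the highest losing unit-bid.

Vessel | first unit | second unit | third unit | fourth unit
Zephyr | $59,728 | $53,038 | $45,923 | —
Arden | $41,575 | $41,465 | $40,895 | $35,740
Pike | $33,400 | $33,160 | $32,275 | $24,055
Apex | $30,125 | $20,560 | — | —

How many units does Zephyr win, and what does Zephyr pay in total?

Zephyr: 3 units, pays $124,395

All unit-bids, highest first — top 4: 59,728 (Zephyr-1), 53,038 (Zephyr-2), 45,923 (Zephyr-3), 41,575 (Arden-1)
First bid not allocated: $41,465.
Zephyr wins 3 unit(s) at $41,465 each.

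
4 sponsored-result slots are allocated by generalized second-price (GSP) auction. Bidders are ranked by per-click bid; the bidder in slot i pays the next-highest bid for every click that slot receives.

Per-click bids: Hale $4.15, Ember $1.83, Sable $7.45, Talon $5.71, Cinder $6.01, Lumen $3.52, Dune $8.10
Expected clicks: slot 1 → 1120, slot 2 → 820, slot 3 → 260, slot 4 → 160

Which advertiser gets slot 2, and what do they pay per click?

Sable; $6.01 per click

Sorting advertisers: $8.10 (Dune) > $7.45 (Sable) > $6.01 (Cinder) > $5.71 (Talon) > $4.15 (Hale) > …
Slot 2 goes to the second-ranked bidder, Sable, who pays the next bid down: $6.01/click.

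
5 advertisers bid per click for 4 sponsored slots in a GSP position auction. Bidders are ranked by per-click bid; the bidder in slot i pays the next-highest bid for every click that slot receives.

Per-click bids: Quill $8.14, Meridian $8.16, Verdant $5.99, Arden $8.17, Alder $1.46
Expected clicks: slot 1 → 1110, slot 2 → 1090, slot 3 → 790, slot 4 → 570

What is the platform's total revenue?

Per-click bids in order: $8.17 (Arden) > $8.16 (Meridian) > $8.14 (Quill) > $5.99 (Verdant) > $1.46 (Alder)
Slot 1: Arden pays $8.16 × 1110 = $9057.60
Slot 2: Meridian pays $8.14 × 1090 = $8872.60
Slot 3: Quill pays $5.99 × 790 = $4732.10
Slot 4: Verdant pays $1.46 × 570 = $832.20
Total = $23494.50

Total revenue: $23494.50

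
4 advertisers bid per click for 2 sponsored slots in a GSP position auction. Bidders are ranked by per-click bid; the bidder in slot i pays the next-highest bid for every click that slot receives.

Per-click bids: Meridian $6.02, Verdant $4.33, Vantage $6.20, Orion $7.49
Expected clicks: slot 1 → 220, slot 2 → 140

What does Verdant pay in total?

Verdant pays $0.00

Ranked by bid: $7.49 (Orion) > $6.20 (Vantage) > $6.02 (Meridian) > …
Verdant ranks below slot 2 → no slot, pays nothing.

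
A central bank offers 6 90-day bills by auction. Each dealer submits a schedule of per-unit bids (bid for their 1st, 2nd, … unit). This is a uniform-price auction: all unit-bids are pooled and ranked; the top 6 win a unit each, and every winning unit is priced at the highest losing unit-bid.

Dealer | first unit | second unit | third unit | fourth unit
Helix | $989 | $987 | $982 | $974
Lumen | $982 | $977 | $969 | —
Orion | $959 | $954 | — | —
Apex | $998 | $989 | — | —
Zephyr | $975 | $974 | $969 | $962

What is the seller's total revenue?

All unit-bids, highest first — top 6: 998 (Apex-1), 989 (Helix-1), 989 (Apex-2), 987 (Helix-2), 982 (Helix-3), 982 (Lumen-1)
Highest rejected unit-bid = $977.
Allocation: Apex 2, Helix 3, Lumen 1. Every unit priced at $977.
Revenue = 6 × 977 = $5,862.

Total revenue: $5,862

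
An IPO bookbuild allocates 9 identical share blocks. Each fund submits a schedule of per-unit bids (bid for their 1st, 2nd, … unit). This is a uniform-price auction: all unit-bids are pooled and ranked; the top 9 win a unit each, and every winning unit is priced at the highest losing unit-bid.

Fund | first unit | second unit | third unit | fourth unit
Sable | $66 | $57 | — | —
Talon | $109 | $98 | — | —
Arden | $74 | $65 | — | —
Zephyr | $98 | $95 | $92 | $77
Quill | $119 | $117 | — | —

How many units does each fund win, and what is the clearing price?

Arden 1, Quill 2, Talon 2, Zephyr 4; clearing price $66

All unit-bids, highest first — top 9: 119 (Quill-1), 117 (Quill-2), 109 (Talon-1), 98 (Talon-2), 98 (Zephyr-1), 95 (Zephyr-2), 92 (Zephyr-3), 77 (Zephyr-4), 74 (Arden-1)
Highest rejected unit-bid = $66.
Allocation: Arden 1, Quill 2, Talon 2, Zephyr 4.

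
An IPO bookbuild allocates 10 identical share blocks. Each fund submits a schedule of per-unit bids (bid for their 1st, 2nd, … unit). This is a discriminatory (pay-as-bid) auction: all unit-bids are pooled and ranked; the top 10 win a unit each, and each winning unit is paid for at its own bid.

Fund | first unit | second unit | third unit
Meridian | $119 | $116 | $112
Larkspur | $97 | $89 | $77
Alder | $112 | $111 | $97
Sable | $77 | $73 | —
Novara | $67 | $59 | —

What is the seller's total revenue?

Total revenue: $1,007

Pooled unit-bids ranked (top 10): 119 (Meridian-1), 116 (Meridian-2), 112 (Meridian-3), 112 (Alder-1), 111 (Alder-2), 97 (Larkspur-1), 97 (Alder-3), 89 (Larkspur-2), 77 (Larkspur-3), 77 (Sable-1)
Next rejected bid: $73 (not a price — pay-as-bid).
Each winning unit pays its own bid.
Revenue = 119 + 116 + 112 + 112 + 111 + 97 + 97 + 89 + 77 + 77 = $1,007.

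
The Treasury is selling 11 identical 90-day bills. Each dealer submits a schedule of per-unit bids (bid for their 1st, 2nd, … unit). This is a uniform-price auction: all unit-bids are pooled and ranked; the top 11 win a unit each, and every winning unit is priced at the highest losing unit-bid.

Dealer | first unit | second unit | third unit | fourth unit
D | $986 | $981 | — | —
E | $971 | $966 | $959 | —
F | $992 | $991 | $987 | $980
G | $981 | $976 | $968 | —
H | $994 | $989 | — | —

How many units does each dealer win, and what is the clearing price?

All unit-bids, highest first — top 11: 994 (H-1), 992 (F-1), 991 (F-2), 989 (H-2), 987 (F-3), 986 (D-1), 981 (D-2), 981 (G-1), 980 (F-4), 976 (G-2), 971 (E-1)
First bid not allocated: $968.
Allocation: D 2, E 1, F 4, G 2, H 2.

D 2, E 1, F 4, G 2, H 2; clearing price $968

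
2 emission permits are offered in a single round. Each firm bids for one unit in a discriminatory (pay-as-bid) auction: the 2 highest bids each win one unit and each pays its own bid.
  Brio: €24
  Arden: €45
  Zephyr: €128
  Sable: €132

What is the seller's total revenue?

Sorting: 132 (Sable), 128 (Zephyr), 45 (Arden), 24 (Brio)
Winners (2 units): Sable, Zephyr.
Total revenue = 132 + 128 = €260.

Total revenue: €260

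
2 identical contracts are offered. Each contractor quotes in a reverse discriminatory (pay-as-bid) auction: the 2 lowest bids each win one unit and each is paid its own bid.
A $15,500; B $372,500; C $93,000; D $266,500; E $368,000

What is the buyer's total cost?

Total cost: $108,500

Sorting: 15,500 (A), 93,000 (C), 266,500 (D), 368,000 (E), …
Winners (2 units): A, C.
Total cost = 15,500 + 93,000 = $108,500.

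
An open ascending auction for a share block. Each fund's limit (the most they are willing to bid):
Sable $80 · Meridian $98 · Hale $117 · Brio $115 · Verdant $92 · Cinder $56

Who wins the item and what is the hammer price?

Hale wins at $115

Ascending (English) auction: the price rises until one bidder remains; the winner pays the price at which the last rival dropped out.
Limits ranked: 117 (Hale) > 115 (Brio) > 98 (Meridian) > 92 (Verdant) > 80 (Sable) > 56 (Cinder)
Once the price passes $115, only Hale is left; the hammer falls at Brio's limit of $115.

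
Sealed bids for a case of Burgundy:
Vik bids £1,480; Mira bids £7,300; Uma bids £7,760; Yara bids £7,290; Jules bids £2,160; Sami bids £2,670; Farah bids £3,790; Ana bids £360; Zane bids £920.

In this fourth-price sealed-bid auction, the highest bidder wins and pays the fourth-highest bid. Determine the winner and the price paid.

Sorting bids: 7,760 (Uma) > 7,300 (Mira) > 7,290 (Yara) > 3,790 (Farah) > 2,670 (Sami) > 2,160 (Jules) > …
Uma is highest; pays the fourth-highest bid, £3,790.

Uma pays £3,790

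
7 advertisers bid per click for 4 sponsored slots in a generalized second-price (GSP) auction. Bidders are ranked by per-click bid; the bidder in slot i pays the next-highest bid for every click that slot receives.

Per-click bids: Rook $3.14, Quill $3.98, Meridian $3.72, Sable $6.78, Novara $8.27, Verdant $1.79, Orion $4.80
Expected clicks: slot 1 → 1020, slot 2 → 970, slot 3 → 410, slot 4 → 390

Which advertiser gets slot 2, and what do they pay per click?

Sable; $4.80 per click

Per-click bids in order: $8.27 (Novara) > $6.78 (Sable) > $4.80 (Orion) > $3.98 (Quill) > $3.72 (Meridian) > …
Slot 2 goes to the second-ranked bidder, Sable, who pays the next bid down: $4.80/click.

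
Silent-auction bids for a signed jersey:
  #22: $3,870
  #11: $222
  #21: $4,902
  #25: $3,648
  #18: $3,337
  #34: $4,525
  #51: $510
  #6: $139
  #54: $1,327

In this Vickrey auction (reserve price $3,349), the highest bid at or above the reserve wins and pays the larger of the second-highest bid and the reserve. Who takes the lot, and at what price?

#21 pays $4,525

Bids ranked: 4,902 (#21) > 4,525 (#34) > 3,870 (#22) > 3,648 (#25) > 3,337 (#18) > 1,327 (#54) > …
#21 has the top bid at or above the reserve ($4,902).
Second-highest bid $4,525 exceeds the reserve $3,349 → payment $4,525.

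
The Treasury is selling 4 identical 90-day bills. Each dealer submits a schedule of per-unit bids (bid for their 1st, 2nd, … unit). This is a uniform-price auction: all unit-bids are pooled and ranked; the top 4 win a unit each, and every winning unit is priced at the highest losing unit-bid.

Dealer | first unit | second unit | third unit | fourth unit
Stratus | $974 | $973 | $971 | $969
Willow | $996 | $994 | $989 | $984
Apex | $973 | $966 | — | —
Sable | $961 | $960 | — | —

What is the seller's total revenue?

Pooled unit-bids ranked (top 4): 996 (Willow-1), 994 (Willow-2), 989 (Willow-3), 984 (Willow-4)
Highest rejected unit-bid = $974.
Allocation: Willow 4. Every unit priced at $974.
Revenue = 4 × 974 = $3,896.

Total revenue: $3,896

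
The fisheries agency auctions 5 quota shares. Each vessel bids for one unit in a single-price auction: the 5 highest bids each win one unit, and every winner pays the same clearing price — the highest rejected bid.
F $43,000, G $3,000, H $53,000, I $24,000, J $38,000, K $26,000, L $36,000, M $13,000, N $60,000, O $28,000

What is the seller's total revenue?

Bids ranked high→low: 60,000 (N), 53,000 (H), 43,000 (F), 38,000 (J), 36,000 (L), 28,000 (O), 26,000 (K), …
Top 5: N, H, F, J, L.
Highest unsuccessful bid: $28,000 → clearing price.
Total revenue = 5 × $28,000 = $140,000.

Total revenue: $140,000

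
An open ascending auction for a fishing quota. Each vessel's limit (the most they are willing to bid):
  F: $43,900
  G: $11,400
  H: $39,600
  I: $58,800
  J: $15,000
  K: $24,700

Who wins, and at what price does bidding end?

I wins at $43,900

Sorting limits: 58,800 (I) > 43,900 (F) > 39,600 (H) > 24,700 (K) > 15,000 (J) > 11,400 (G)
Bidding ends when F exits at $43,900; I takes it.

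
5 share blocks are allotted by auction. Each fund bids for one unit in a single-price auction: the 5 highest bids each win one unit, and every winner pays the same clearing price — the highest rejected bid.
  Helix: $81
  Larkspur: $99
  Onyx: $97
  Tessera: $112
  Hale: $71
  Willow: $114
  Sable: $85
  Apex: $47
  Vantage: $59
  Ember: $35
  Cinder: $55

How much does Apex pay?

Apex pays $0

Bids ranked high→low: 114 (Willow), 112 (Tessera), 99 (Larkspur), 97 (Onyx), 85 (Sable), 81 (Helix), 71 (Hale), …
Top 5: Willow, Tessera, Larkspur, Onyx, Sable.
Highest unsuccessful bid: $81 → clearing price.
Apex does not win → pays $0.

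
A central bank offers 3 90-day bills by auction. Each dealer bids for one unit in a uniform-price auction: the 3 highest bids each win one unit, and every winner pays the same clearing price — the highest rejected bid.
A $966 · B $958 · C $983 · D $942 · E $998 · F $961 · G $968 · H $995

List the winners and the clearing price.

E, H, C; each pays $968

Ordering the bids: 998 (E), 995 (H), 983 (C), 968 (G), 966 (A), …
Top 3: E, H, C.
Highest unsuccessful bid: $968 → clearing price.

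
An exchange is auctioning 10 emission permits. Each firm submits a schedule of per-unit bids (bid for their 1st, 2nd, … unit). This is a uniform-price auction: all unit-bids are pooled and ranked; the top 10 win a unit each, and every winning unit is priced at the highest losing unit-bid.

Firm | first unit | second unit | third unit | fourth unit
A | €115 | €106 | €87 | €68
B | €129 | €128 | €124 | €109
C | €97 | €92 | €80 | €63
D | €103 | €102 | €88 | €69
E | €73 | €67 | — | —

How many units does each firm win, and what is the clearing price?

A 2, B 4, C 2, D 2; clearing price €88

Pooled unit-bids ranked (top 10): 129 (B-1), 128 (B-2), 124 (B-3), 115 (A-1), 109 (B-4), 106 (A-2), 103 (D-1), 102 (D-2), 97 (C-1), 92 (C-2)
First bid not allocated: €88.
Allocation: A 2, B 4, C 2, D 2.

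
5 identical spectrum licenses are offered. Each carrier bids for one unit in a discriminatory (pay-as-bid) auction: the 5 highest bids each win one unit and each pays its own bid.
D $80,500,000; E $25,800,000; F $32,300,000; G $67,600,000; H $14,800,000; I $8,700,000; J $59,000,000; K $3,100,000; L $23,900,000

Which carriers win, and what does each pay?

Sorting: 80,500,000 (D), 67,600,000 (G), 59,000,000 (J), 32,300,000 (F), 25,800,000 (E), 23,900,000 (L), 14,800,000 (H), …
Top 5: D, G, J, F, E.
Each winner pays its own bid: D $80,500,000, G $67,600,000, J $59,000,000, F $32,300,000, E $25,800,000.

D $80,500,000, G $67,600,000, J $59,000,000, F $32,300,000, E $25,800,000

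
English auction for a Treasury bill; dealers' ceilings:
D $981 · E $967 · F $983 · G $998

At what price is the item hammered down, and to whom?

Rule: the price rises until one bidder remains; the winner pays the price at which the last rival dropped out.
Limits in order: 998 (G) > 983 (F) > 981 (D) > 967 (E)
Once the price passes $983, only G is left; the hammer falls at F's limit of $983.

G wins at $983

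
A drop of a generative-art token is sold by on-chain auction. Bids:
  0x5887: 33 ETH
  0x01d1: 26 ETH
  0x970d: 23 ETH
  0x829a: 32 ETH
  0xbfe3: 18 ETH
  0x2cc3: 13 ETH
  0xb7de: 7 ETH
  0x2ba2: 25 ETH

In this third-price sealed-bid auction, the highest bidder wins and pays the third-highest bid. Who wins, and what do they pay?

Rule: the highest bidder wins and pays the third-highest bid.
Bids ranked: 33 (0x5887) > 32 (0x829a) > 26 (0x01d1) > 25 (0x2ba2) > 23 (0x970d) > 18 (0xbfe3) > …
0x5887 wins; payment is bid #3 in the ranking = 26 ETH.

0x5887 pays 26 ETH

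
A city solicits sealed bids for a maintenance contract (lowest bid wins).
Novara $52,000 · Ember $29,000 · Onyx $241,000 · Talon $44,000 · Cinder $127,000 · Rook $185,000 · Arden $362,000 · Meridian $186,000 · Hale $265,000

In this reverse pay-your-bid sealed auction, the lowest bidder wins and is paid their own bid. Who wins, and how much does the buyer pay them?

Ember is paid $29,000

Reverse pay-your-bid sealed auction: the lowest bidder wins and is paid their own bid.
Bids ranked: 29,000 (Ember) < 44,000 (Talon) < 52,000 (Novara) < 127,000 (Cinder) < 185,000 (Rook) < 186,000 (Meridian) < …
Ember is lowest → is paid own bid, $29,000.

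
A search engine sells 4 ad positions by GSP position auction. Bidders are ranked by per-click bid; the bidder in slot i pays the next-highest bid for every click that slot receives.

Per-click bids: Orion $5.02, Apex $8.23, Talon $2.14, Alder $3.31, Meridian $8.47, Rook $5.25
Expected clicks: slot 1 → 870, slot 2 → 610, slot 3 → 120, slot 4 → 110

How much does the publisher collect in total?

Sorting advertisers: $8.47 (Meridian) > $8.23 (Apex) > $5.25 (Rook) > $5.02 (Orion) > $3.31 (Alder) > …
Slot 1: Meridian pays $8.23 × 870 = $7160.10
Slot 2: Apex pays $5.25 × 610 = $3202.50
Slot 3: Rook pays $5.02 × 120 = $602.40
Slot 4: Orion pays $3.31 × 110 = $364.10
Total = $11329.10

Total revenue: $11329.10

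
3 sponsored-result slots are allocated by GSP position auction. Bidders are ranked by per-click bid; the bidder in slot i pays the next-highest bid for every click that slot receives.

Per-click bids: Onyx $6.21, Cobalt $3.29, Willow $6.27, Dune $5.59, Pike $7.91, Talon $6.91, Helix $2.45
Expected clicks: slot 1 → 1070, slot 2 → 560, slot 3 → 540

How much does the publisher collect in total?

Per-click bids in order: $7.91 (Pike) > $6.91 (Talon) > $6.27 (Willow) > $6.21 (Onyx) > …
Slot 1: Pike pays $6.91 × 1070 = $7393.70
Slot 2: Talon pays $6.27 × 560 = $3511.20
Slot 3: Willow pays $6.21 × 540 = $3353.40
Total = $14258.30

Total revenue: $14258.30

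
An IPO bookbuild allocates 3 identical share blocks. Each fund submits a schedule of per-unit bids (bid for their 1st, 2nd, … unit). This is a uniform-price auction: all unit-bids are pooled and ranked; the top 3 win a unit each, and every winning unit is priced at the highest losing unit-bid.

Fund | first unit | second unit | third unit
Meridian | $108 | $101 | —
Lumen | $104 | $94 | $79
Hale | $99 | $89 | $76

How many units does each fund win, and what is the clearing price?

Lumen 1, Meridian 2; clearing price $99

All unit-bids, highest first — top 3: 108 (Meridian-1), 104 (Lumen-1), 101 (Meridian-2)
Highest rejected unit-bid = $99.
Allocation: Lumen 1, Meridian 2.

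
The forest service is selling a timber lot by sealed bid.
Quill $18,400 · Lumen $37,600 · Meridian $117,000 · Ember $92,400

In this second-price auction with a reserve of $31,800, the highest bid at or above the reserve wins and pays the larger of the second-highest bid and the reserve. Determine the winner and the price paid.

Sorting bids: 117,000 (Meridian) > 92,400 (Ember) > 37,600 (Lumen) > 18,400 (Quill)
Meridian has the top bid at or above the reserve ($117,000).
max(second-highest $92,400, reserve $31,800) = $92,400; the reserve does not bind.

Meridian pays $92,400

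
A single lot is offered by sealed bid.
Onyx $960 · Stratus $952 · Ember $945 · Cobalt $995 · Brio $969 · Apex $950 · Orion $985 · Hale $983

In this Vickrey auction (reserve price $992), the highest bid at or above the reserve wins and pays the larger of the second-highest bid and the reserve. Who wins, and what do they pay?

Bids ranked: 995 (Cobalt) > 985 (Orion) > 983 (Hale) > 969 (Brio) > 960 (Onyx) > 952 (Stratus) > …
Highest eligible bid: Cobalt at $995.
Second-highest bid $985 is below the reserve $992, so the reserve binds → payment $992.

Cobalt pays $992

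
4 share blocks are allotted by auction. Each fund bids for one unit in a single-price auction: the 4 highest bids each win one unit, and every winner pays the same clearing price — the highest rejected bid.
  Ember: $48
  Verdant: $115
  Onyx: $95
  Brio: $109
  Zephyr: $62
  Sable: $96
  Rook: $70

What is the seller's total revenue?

Total revenue: $280

Bids ranked high→low: 115 (Verdant), 109 (Brio), 96 (Sable), 95 (Onyx), 70 (Rook), 62 (Zephyr), …
The 4 highest are Verdant, Brio, Sable, Onyx.
Highest unsuccessful bid: $70 → clearing price.
Total revenue = 4 × $70 = $280.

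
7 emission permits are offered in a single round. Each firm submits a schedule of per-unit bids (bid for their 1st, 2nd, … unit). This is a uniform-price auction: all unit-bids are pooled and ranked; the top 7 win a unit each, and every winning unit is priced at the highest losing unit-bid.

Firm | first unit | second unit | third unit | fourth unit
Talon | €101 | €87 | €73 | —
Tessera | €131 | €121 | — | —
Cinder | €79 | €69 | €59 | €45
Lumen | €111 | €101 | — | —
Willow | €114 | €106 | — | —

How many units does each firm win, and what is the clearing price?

All unit-bids, highest first — top 7: 131 (Tessera-1), 121 (Tessera-2), 114 (Willow-1), 111 (Lumen-1), 106 (Willow-2), 101 (Talon-1), 101 (Lumen-2)
Highest rejected unit-bid = €87.
Allocation: Lumen 2, Talon 1, Tessera 2, Willow 2.

Lumen 2, Talon 1, Tessera 2, Willow 2; clearing price €87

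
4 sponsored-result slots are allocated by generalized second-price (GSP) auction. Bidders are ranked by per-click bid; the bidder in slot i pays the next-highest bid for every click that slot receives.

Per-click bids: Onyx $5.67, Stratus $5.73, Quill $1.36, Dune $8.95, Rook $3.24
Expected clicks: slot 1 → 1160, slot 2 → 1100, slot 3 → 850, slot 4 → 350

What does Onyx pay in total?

Onyx pays $2754.00

Sorting advertisers: $8.95 (Dune) > $5.73 (Stratus) > $5.67 (Onyx) > $3.24 (Rook) > $1.36 (Quill)
Onyx holds slot 3 → pays next bid $3.24 × 850 clicks = $2754.00.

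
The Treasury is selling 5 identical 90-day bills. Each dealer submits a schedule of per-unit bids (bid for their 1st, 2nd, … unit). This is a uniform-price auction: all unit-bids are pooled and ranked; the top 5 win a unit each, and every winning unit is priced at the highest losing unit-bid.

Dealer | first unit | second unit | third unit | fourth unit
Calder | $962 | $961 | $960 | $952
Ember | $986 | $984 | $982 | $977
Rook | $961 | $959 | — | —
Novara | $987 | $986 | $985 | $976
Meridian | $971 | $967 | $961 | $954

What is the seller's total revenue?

Total revenue: $4,910

All unit-bids, highest first — top 5: 987 (Novara-1), 986 (Ember-1), 986 (Novara-2), 985 (Novara-3), 984 (Ember-2)
The (k+1)-th unit-bid is $982.
Allocation: Ember 2, Novara 3. Every unit priced at $982.
Revenue = 5 × 982 = $4,910.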